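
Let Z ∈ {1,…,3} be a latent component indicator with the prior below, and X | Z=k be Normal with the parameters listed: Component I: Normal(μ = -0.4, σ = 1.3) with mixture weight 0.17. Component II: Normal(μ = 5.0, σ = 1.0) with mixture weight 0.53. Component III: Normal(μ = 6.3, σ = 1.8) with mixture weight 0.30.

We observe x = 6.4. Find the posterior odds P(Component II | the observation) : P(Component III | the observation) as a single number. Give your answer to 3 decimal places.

The posterior odds equal the prior odds times the likelihood ratio: (π_i/π_j)·(f_i(x)/f_j(x)).
Evaluate each component's likelihood at the observed value:
  f_I = (1/(1.3·√(2π)))·exp(−(6.4−-0.4)²/(2·1.3²)) = 0.306879·exp(-13.68047) = 3.51247e-07
  f_II = (1/(1.0·√(2π)))·exp(−(6.4−5.0)²/(2·1.0²)) = 0.398942·exp(-0.98000) = 0.149727
  f_III = (1/(1.8·√(2π)))·exp(−(6.4−6.3)²/(2·1.8²)) = 0.221635·exp(-0.00154) = 0.221293
Odds = (0.53/0.30) × (0.149727/0.221293) = 1.76667 × 0.676603 ≈ 1.195

1.195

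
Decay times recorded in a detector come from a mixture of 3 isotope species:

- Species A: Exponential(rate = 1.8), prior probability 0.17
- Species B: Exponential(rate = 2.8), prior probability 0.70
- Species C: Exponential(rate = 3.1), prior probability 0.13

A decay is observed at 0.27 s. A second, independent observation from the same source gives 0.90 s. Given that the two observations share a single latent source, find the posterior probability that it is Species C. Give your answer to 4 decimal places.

Apply Bayes' rule: the posterior for each component is proportional to its prior times its likelihood at x.
Since both observations come from the same component, the likelihood for component k is f_k(x₁)·f_k(x₂).
  f_A = [1.8·e^(−1.8·0.27) = 1.8·e^(−0.4860) = 1.10715] × [0.356218] = 0.394385
  f_B = [2.8·e^(−2.8·0.27) = 2.8·e^(−0.7560) = 1.31471] × [0.225287] = 0.296188
  f_C = [3.1·e^(−3.1·0.27) = 3.1·e^(−0.8370) = 1.34232] × [0.190406] = 0.255586
Prior × likelihood for each component:
  w_A·f_A = 0.17 × 0.394385 = 0.0670455
  w_B·f_B = 0.70 × 0.296188 = 0.207332
  w_C·f_C = 0.13 × 0.255586 = 0.0332262
Denominator: 0.0670455 + 0.207332 + 0.0332262 = 0.307603
So the posterior for Species C is 0.0332262 / 0.307603 ≈ 0.1080.

0.1080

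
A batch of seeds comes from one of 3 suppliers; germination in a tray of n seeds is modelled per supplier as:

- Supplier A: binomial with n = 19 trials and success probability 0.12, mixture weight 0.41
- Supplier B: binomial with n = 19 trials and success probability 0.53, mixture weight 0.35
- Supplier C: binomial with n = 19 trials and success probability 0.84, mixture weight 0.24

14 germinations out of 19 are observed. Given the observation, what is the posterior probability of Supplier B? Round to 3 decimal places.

0.336

By Bayes' theorem, P(k | x) = π_k f_k(x) / Σ_j π_j f_j(x).
Binomial probabilities:
  f_A = 7.87872e-10
  f_B = 0.0368007
  f_C = 0.106173
Unnormalised posteriors:
  π_A·f_A = 0.41 × 7.87872e-10 = 3.23028e-10
  π_B·f_B = 0.35 × 0.0368007 = 0.0128803
  π_C·f_C = 0.24 × 0.106173 = 0.0254816
Marginal: 3.23028e-10 + 0.0128803 + 0.0254816 = 0.0383618
Responsibility of Supplier B: 0.0128803 / 0.0383618 ≈ 0.336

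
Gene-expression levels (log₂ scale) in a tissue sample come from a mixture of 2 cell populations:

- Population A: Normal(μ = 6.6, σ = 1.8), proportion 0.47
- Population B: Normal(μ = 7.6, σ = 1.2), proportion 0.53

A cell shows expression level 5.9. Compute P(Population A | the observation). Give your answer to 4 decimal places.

0.5992

The responsibility of component k is π_k f_k(x) divided by Σ_j π_j f_j(x).
Evaluate each component's likelihood at the observed value:
  p_A = 0.205493
  p_B = 0.121878
Unnormalised posteriors:
  π_A·p_A = 0.47 × 0.205493 = 0.0965818
  π_B·p_B = 0.53 × 0.121878 = 0.0645955
Evidence: 0.0965818 + 0.0645955 = 0.161177
P(Population A | 5.9) = 0.0965818 / 0.161177 ≈ 0.5992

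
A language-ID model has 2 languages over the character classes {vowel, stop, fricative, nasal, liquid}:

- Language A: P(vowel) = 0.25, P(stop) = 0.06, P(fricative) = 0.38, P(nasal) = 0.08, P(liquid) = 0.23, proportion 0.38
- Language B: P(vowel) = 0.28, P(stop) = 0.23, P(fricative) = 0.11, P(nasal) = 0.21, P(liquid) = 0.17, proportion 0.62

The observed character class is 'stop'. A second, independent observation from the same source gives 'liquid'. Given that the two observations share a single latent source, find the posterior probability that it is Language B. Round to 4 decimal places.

The responsibility of component k is π_k f_k(x) divided by Σ_j π_j f_j(x).
Since both observations come from the same component, the likelihood for component k is f_k(x₁)·f_k(x₂).
  f_A = [0.06] × [0.23] = 0.0138
  f_B = [0.23] × [0.17] = 0.0391
Multiply by the mixture weights:
  π_A·f_A = 0.38 × 0.0138 = 0.005244
  π_B·f_B = 0.62 × 0.0391 = 0.024242
Denominator: 0.005244 + 0.024242 = 0.029486
So the posterior for Language B is 0.024242 / 0.029486 ≈ 0.8222.

0.8222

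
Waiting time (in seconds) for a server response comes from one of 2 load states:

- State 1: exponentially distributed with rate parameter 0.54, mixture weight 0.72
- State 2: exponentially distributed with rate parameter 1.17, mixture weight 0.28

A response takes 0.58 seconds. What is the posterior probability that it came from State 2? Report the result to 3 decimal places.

P(component k | x) = π_k·f_k(x) / marginal(x), where marginal(x) = Σ_j π_j·f_j(x).
Evaluate each component's likelihood at the observed value:
  p_1 = 0.394796
  p_2 = 0.593572
Prior × likelihood for each component:
  π_1·p_1 = 0.72 × 0.394796 = 0.284253
  π_2·p_2 = 0.28 × 0.593572 = 0.1662
Denominator: 0.284253 + 0.1662 = 0.450453
P(State 2 | 0.58 seconds) ≈ 0.369

0.369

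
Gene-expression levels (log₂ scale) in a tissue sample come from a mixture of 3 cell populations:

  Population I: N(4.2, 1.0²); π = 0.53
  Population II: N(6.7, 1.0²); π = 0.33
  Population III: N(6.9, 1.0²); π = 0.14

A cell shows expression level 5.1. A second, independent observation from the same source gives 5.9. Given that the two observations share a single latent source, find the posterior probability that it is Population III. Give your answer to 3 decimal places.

Posterior ∝ prior × likelihood, so P(k | x) ∝ P(Z=k) f_k(x); normalise over all components.
Since both observations come from the same component, the likelihood for component k is f_k(x₁)·f_k(x₂).
  L_I = [(1/(1.0·√(2π)))·exp(−(5.1−4.2)²/(2·1.0²)) = 0.398942·exp(-0.40500) = 0.266085] × [0.0940491] = 0.0250251
  L_II = [(1/(1.0·√(2π)))·exp(−(5.1−6.7)²/(2·1.0²)) = 0.398942·exp(-1.28000) = 0.110921] × [0.289692] = 0.0321328
  L_III = [(1/(1.0·√(2π)))·exp(−(5.1−6.9)²/(2·1.0²)) = 0.398942·exp(-1.62000) = 0.0789502] × [0.241971] = 0.0191036
Weight by the priors:
  P(Z=I)·L_I = 0.53 × 0.0250251 = 0.0132633
  P(Z=II)·L_II = 0.33 × 0.0321328 = 0.0106038
  P(Z=III)·L_III = 0.14 × 0.0191036 = 0.00267451
Normaliser: 0.0132633 + 0.0106038 + 0.00267451 = 0.0265416
P(Population III | x₁,x₂) = 0.00267451 / 0.0265416 ≈ 0.101

0.101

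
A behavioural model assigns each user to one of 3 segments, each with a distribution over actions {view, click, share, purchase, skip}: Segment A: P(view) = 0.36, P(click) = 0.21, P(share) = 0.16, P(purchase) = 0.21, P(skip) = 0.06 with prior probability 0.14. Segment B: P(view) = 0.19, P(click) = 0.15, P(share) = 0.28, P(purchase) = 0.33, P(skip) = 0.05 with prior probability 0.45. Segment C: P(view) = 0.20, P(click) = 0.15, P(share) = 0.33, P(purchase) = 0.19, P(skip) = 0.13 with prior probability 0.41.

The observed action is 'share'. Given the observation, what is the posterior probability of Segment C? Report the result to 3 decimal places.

0.477

Apply Bayes' rule: the posterior for each component is proportional to its prior times its likelihood at x.
Component likelihoods at x = 'share':
  L_A = P(share | comp) = 0.16
  L_B = P(share | comp) = 0.28
  L_C = P(share | comp) = 0.33
Prior × likelihood for each component:
  w_A·L_A = 0.14 × 0.16 = 0.0224
  w_B·L_B = 0.45 × 0.28 = 0.126
  w_C·L_C = 0.41 × 0.33 = 0.1353
Denominator: 0.0224 + 0.126 + 0.1353 = 0.2837
P(Segment C | 'share') ≈ 0.477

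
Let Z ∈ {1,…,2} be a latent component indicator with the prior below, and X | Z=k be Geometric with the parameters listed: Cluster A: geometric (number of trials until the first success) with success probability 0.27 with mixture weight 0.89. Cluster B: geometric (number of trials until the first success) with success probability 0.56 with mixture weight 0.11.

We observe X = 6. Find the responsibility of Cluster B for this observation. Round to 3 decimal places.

0.020

The responsibility of component k is π_k f_k(x) divided by Σ_j π_j f_j(x).
Component likelihoods at x = 6:
  f_A = 0.27·(1−0.27)^5 = 0.27·0.207307 = 0.0559729
  f_B = 0.56·(1−0.56)^5 = 0.56·0.0164916 = 0.00923531
Multiply by the mixture weights:
  π_A·f_A = 0.89 × 0.0559729 = 0.0498159
  π_B·f_B = 0.11 × 0.00923531 = 0.00101588
Evidence: 0.0498159 + 0.00101588 = 0.0508318
Responsibility of Cluster B: 0.00101588 / 0.0508318 ≈ 0.020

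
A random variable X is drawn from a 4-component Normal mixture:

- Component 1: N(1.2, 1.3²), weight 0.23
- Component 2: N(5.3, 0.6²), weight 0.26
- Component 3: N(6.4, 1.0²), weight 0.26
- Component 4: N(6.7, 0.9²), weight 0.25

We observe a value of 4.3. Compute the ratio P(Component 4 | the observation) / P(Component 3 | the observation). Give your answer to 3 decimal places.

Posterior odds = (P(Z=i) f_i(x)) / (P(Z=j) f_j(x)); the normalising sum cancels.
Normal densities:
  f_1 = 0.0178724
  f_2 = 0.165795
  f_3 = 0.0439836
  f_4 = 0.0126622
0.00316555 / 0.0114357 ≈ 0.277

0.277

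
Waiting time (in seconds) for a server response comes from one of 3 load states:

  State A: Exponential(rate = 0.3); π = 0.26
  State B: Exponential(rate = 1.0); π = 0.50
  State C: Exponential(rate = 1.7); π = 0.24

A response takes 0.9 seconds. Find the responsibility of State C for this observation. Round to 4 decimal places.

By Bayes' theorem, P(k | x) = π_k f_k(x) / Σ_j π_j f_j(x).
Evaluate each component's likelihood at the observed value:
  L_A = 0.229014
  L_B = 0.40657
  L_C = 0.368111
Unnormalised posteriors:
  π_A·L_A = 0.26 × 0.229014 = 0.0595436
  π_B·L_B = 0.50 × 0.40657 = 0.203285
  π_C·L_C = 0.24 × 0.368111 = 0.0883466
Denominator: 0.0595436 + 0.203285 + 0.0883466 = 0.351175
So the posterior for State C is 0.0883466 / 0.351175 ≈ 0.2516.

0.2516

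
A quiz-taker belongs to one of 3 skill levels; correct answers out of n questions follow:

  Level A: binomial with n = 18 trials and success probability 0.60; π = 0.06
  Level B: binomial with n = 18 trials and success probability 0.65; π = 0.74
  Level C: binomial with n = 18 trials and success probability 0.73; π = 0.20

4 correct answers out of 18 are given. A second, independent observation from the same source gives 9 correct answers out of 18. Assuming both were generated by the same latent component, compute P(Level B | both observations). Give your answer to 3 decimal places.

P(component k | x) = π_k·f_k(x) / marginal(x), where marginal(x) = Σ_j π_j·f_j(x).
Since both observations come from the same component, the likelihood for component k is f_k(x₁)·f_k(x₂).
  L_A = [0.00106455] × [0.128445] = 0.000136736
  L_B = [0.000226114] × [0.0793684] = 1.79463e-05
  L_C = [9.50836e-06] × [0.021827] = 2.07539e-07
Unnormalised posteriors:
  π_A·L_A = 0.06 × 0.000136736 = 8.20415e-06
  π_B·L_B = 0.74 × 1.79463e-05 = 1.32803e-05
  π_C·L_C = 0.20 × 2.07539e-07 = 4.15078e-08
Evidence: 8.20415e-06 + 1.32803e-05 + 4.15078e-08 = 2.15259e-05
Responsibility of Level B: 1.32803e-05 / 2.15259e-05 ≈ 0.617

0.617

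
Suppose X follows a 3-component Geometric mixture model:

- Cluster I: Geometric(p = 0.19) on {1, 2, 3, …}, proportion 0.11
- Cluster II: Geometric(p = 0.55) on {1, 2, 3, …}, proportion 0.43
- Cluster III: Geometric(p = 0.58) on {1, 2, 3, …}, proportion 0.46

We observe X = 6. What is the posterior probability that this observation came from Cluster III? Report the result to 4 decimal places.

0.2303

By Bayes' theorem, P(k | x) = P(Z=k) f_k(x) / Σ_j P(Z=j) f_j(x).
Evaluate each component's likelihood at the observed value:
  f_I = 0.19·(1−0.19)^5 = 0.19·0.348678 = 0.0662489
  f_II = 0.55·(1−0.55)^5 = 0.55·0.0184528 = 0.010149
  f_III = 0.58·(1−0.58)^5 = 0.58·0.0130691 = 0.00758009
Unnormalised posteriors:
  P(Z=I)·f_I = 0.11 × 0.0662489 = 0.00728738
  P(Z=II)·f_II = 0.43 × 0.010149 = 0.00436409
  P(Z=III)·f_III = 0.46 × 0.00758009 = 0.00348684
Marginal: 0.00728738 + 0.00436409 + 0.00348684 = 0.0151383
So the posterior for Cluster III is 0.00348684 / 0.0151383 ≈ 0.2303.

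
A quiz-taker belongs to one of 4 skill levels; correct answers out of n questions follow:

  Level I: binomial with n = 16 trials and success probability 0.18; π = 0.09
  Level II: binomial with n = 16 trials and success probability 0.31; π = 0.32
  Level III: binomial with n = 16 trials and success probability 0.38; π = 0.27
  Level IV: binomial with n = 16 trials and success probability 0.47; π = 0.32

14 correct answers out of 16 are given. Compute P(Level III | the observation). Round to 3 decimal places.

P(component k | x) = π_k·f_k(x) / marginal(x), where marginal(x) = Σ_j π_j·f_j(x).
Component likelihoods at x = 14 correct answers out of 16:
  L_I = C(16,14)·0.18^14·0.82^2 = 120·3.74813e-11·0.6724 = 3.02429e-09
  L_II = C(16,14)·0.31^14·0.69^2 = 120·7.56944e-08·0.4761 = 4.32457e-06
  L_III = C(16,14)·0.38^14·0.62^2 = 120·1.30909e-06·0.3844 = 6.03858e-05
  L_IV = C(16,14)·0.47^14·0.53^2 = 120·2.56667e-05·0.2809 = 0.000865173
Prior × likelihood for each component:
  π_I·L_I = 0.09 × 3.02429e-09 = 2.72186e-10
  π_II·L_II = 0.32 × 4.32457e-06 = 1.38386e-06
  π_III·L_III = 0.27 × 6.03858e-05 = 1.63042e-05
  π_IV·L_IV = 0.32 × 0.000865173 = 0.000276855
Evidence: 2.72186e-10 + 1.38386e-06 + 1.63042e-05 + 0.000276855 = 0.000294544
So the posterior for Level III is 1.63042e-05 / 0.000294544 ≈ 0.055.

0.055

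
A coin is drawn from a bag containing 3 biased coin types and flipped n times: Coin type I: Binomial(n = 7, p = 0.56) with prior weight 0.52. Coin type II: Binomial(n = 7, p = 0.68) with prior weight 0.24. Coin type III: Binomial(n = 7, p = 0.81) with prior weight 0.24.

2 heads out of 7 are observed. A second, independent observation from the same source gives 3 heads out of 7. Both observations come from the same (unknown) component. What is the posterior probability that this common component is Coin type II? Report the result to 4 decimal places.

The responsibility of component k is P(Z=k) f_k(x) divided by Σ_j P(Z=j) f_j(x).
Since both observations come from the same component, the likelihood for component k is f_k(x₁)·f_k(x₂).
  f_I = [0.108607] × [0.230379] = 0.0250208
  f_II = [0.0325827] × [0.115397] = 0.00375995
  f_III = [0.00341159] × [0.0242403] = 8.2698e-05
Weight by the priors:
  P(Z=I)·f_I = 0.52 × 0.0250208 = 0.0130108
  P(Z=II)·f_II = 0.24 × 0.00375995 = 0.000902387
  P(Z=III)·f_III = 0.24 × 8.2698e-05 = 1.98475e-05
Evidence: 0.0130108 + 0.000902387 + 1.98475e-05 = 0.0139331
Responsibility of Coin type II: 0.000902387 / 0.0139331 ≈ 0.0648

0.0648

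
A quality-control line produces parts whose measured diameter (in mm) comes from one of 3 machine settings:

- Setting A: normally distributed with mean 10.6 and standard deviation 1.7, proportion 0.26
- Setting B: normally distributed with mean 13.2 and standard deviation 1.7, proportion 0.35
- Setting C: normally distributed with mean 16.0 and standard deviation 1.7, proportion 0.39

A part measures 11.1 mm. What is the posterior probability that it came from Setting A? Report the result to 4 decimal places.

Posterior ∝ prior × likelihood, so P(k | x) ∝ π_k f_k(x); normalise over all components.
Normal densities:
  p_A = (1/(1.7·√(2π)))·exp(−(11.1−10.6)²/(2·1.7²)) = 0.234672·exp(-0.04325) = 0.224738
  p_B = (1/(1.7·√(2π)))·exp(−(11.1−13.2)²/(2·1.7²)) = 0.234672·exp(-0.76298) = 0.109422
  p_C = (1/(1.7·√(2π)))·exp(−(11.1−16.0)²/(2·1.7²)) = 0.234672·exp(-4.15398) = 0.00368477
Multiply by the mixture weights:
  π_A·p_A = 0.26 × 0.224738 = 0.0584319
  π_B·p_B = 0.35 × 0.109422 = 0.0382977
  π_C·p_C = 0.39 × 0.00368477 = 0.00143706
Sum: 0.0584319 + 0.0382977 + 0.00143706 = 0.0981667
So the posterior for Setting A is 0.0584319 / 0.0981667 ≈ 0.5952.

0.5952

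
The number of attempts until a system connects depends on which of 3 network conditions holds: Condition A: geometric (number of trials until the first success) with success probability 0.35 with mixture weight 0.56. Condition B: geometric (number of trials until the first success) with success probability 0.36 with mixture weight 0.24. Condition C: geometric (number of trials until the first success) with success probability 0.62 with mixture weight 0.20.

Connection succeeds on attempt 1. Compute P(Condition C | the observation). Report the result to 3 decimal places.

Posterior ∝ prior × likelihood, so P(k | x) ∝ π_k f_k(x); normalise over all components.
Evaluate each component's likelihood at the observed value:
  f_A = 0.35·(1−0.35)^0 = 0.35·1 = 0.35
  f_B = 0.36·(1−0.36)^0 = 0.36·1 = 0.36
  f_C = 0.62·(1−0.62)^0 = 0.62·1 = 0.62
Unnormalised posteriors:
  π_A·f_A = 0.56 × 0.35 = 0.196
  π_B·f_B = 0.24 × 0.36 = 0.0864
  π_C·f_C = 0.20 × 0.62 = 0.124
Denominator: 0.196 + 0.0864 + 0.124 = 0.4064
P(Condition C | 1) = 0.124 / 0.4064 ≈ 0.305

0.305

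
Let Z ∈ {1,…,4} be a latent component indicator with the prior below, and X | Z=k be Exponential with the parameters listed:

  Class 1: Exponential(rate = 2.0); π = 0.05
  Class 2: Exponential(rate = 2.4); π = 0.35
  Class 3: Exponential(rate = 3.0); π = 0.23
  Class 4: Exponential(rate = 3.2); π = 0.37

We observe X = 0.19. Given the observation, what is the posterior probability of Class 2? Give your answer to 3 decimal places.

0.326

Posterior ∝ prior × likelihood, so P(k | x) ∝ π_k f_k(x); normalise over all components.
Evaluate each component's likelihood at the observed value:
  p_1 = 2.0·e^(−2.0·0.19) = 2.0·e^(−0.3800) = 1.36772
  p_2 = 2.4·e^(−2.4·0.19) = 2.4·e^(−0.4560) = 1.52115
  p_3 = 3.0·e^(−3.0·0.19) = 3.0·e^(−0.5700) = 1.69658
  p_4 = 3.2·e^(−3.2·0.19) = 3.2·e^(−0.6080) = 1.7422
Weight by the priors:
  π_1·p_1 = 0.05 × 1.36772 = 0.0683861
  π_2·p_2 = 0.35 × 1.52115 = 0.532404
  π_3·p_3 = 0.23 × 1.69658 = 0.390213
  π_4·p_4 = 0.37 × 1.7422 = 0.644615
Normaliser: 0.0683861 + 0.532404 + 0.390213 + 0.644615 = 1.63562
So the posterior for Class 2 is 0.532404 / 1.63562 ≈ 0.326.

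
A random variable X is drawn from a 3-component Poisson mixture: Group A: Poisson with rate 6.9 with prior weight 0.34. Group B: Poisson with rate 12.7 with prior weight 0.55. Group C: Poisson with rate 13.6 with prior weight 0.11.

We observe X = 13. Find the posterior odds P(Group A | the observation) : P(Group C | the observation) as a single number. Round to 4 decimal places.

0.3706

Only the two components matter; the odds are (π_i f_i(x)) / (π_j f_j(x)).
Evaluate each component's likelihood at the observed value:
  L_A = 0.0130055
  L_B = 0.109554
  L_C = 0.108473
Posterior odds = (π_A·L_A) / (π_C·L_C) = (0.34·0.0130055) / (0.11·0.108473) = 0.00442186 / 0.011932 ≈ 0.3706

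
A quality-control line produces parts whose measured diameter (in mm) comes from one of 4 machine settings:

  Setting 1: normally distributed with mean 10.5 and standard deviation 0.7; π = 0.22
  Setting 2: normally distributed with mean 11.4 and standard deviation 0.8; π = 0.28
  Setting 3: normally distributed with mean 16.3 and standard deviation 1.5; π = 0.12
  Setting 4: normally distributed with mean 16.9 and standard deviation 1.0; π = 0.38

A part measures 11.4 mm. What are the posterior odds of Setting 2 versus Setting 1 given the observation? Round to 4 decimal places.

2.5451

The posterior odds equal the prior odds times the likelihood ratio: (w_i/w_j)·(f_i(x)/f_j(x)).
Component likelihoods at x = 11.4 mm:
  L_1 = (1/(0.7·√(2π)))·exp(−(11.4−10.5)²/(2·0.7²)) = 0.569918·exp(-0.82653) = 0.249376
  L_2 = (1/(0.8·√(2π)))·exp(−(11.4−11.4)²/(2·0.8²)) = 0.498678·exp(-0.00000) = 0.498678
  L_3 = (1/(1.5·√(2π)))·exp(−(11.4−16.3)²/(2·1.5²)) = 0.265962·exp(-5.33556) = 0.0012812
  L_4 = (1/(1.0·√(2π)))·exp(−(11.4−16.9)²/(2·1.0²)) = 0.398942·exp(-15.12500) = 1.07698e-07
Posterior odds = (w_2·L_2) / (w_1·L_1) = (0.28·0.498678) / (0.22·0.249376) = 0.13963 / 0.0548627 ≈ 2.5451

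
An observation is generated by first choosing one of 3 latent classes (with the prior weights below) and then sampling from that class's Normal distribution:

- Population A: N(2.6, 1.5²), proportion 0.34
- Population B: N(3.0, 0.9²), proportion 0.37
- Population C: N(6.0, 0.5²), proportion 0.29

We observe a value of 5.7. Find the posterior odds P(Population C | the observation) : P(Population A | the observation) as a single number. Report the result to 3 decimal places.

18.085

Only the two components matter; the odds are (π_i f_i(x)) / (π_j f_j(x)).
Normal densities:
  p_A = (1/(1.5·√(2π)))·exp(−(5.7−2.6)²/(2·1.5²)) = 0.265962·exp(-2.13556) = 0.031431
  p_B = (1/(0.9·√(2π)))·exp(−(5.7−3.0)²/(2·0.9²)) = 0.443269·exp(-4.50000) = 0.00492428
  p_C = (1/(0.5·√(2π)))·exp(−(5.7−6.0)²/(2·0.5²)) = 0.797885·exp(-0.18000) = 0.666449
0.19327 / 0.0106866 ≈ 18.085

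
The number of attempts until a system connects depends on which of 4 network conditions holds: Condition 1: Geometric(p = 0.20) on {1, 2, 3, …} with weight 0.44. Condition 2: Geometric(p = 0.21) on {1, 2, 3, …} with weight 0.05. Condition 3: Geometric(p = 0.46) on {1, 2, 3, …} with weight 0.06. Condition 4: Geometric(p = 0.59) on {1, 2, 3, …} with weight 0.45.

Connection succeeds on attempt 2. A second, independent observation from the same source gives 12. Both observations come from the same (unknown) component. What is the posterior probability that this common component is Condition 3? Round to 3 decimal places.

0.006

Apply Bayes' rule: the posterior for each component is proportional to its prior times its likelihood at x.
Since both observations come from the same component, the likelihood for component k is f_k(x₁)·f_k(x₂).
  L_1 = [0.20·(1−0.20)^1 = 0.20·0.8 = 0.16] × [0.0171799] = 0.00274878
  L_2 = [0.21·(1−0.21)^1 = 0.21·0.79 = 0.1659] × [0.0157079] = 0.00260594
  L_3 = [0.46·(1−0.46)^1 = 0.46·0.54 = 0.2484] × [0.000523708] = 0.000130089
  L_4 = [0.59·(1−0.59)^1 = 0.59·0.41 = 0.2419] × [3.24694e-05] = 7.85435e-06
Prior × likelihood for each component:
  w_1·L_1 = 0.44 × 0.00274878 = 0.00120946
  w_2·L_2 = 0.05 × 0.00260594 = 0.000130297
  w_3·L_3 = 0.06 × 0.000130089 = 7.80534e-06
  w_4·L_4 = 0.45 × 7.85435e-06 = 3.53446e-06
Normaliser: 0.00120946 + 0.000130297 + 7.80534e-06 + 3.53446e-06 = 0.0013511
P(Condition 3 | x₁, x₂) ≈ 0.006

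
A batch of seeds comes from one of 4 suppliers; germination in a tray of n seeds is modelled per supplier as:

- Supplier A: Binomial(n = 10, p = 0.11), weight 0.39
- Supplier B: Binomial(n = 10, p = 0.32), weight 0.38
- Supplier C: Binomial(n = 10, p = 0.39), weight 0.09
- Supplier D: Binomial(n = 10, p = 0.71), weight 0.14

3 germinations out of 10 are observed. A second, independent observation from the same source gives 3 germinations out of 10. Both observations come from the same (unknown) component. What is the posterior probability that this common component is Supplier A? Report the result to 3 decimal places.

Posterior ∝ prior × likelihood, so P(k | x) ∝ π_k f_k(x); normalise over all components.
Since both observations come from the same component, the likelihood for component k is f_k(x₁)·f_k(x₂).
  p_A = [C(10,3)·0.11^3·0.89^7 = 120·0.001331·0.442313 = 0.0706463] × [0.0706463] = 0.0049909
  p_B = [C(10,3)·0.32^3·0.68^7 = 120·0.032768·0.0672299 = 0.264359] × [0.264359] = 0.0698855
  p_C = [C(10,3)·0.39^3·0.61^7 = 120·0.059319·0.0314274 = 0.223709] × [0.223709] = 0.0500458
  p_D = [C(10,3)·0.71^3·0.29^7 = 120·0.357911·0.000172499 = 0.0074087] × [0.0074087] = 5.48889e-05
Prior × likelihood for each component:
  π_A·p_A = 0.39 × 0.0049909 = 0.00194645
  π_B·p_B = 0.38 × 0.0698855 = 0.0265565
  π_C·p_C = 0.09 × 0.0500458 = 0.00450412
  π_D·p_D = 0.14 × 5.48889e-05 = 7.68445e-06
Sum: 0.00194645 + 0.0265565 + 0.00450412 + 7.68445e-06 = 0.0330148
P(Supplier A | data) ≈ 0.059

0.059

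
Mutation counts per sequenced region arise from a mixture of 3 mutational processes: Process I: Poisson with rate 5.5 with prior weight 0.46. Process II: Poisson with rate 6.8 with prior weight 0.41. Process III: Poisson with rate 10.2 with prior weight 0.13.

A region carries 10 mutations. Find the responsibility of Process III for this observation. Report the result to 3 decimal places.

P(component k | x) = w_k·f_k(x) / marginal(x), where marginal(x) = Σ_j w_j·f_j(x).
Evaluate each component's likelihood at the observed value:
  p_I = 0.0285262
  p_II = 0.0648819
  p_III = 0.124863
Prior × likelihood for each component:
  w_I·p_I = 0.46 × 0.0285262 = 0.0131221
  w_II·p_II = 0.41 × 0.0648819 = 0.0266016
  w_III·p_III = 0.13 × 0.124863 = 0.0162322
Marginal: 0.0131221 + 0.0266016 + 0.0162322 = 0.0559559
P(Process III | 10 mutations) = 0.0162322 / 0.0559559 ≈ 0.290

0.290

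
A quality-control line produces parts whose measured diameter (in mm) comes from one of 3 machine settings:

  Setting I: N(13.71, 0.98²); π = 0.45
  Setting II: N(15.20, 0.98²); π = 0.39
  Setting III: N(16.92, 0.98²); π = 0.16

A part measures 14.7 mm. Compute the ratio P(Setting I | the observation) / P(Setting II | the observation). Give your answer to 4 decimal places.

0.7890

Only the two components matter; the odds are (π_i f_i(x)) / (π_j f_j(x)).
Component likelihoods at x = 14.7 mm:
  p_I = 0.24439
  p_II = 0.357403
  p_III = 0.0312873
Odds = (0.45/0.39) × (0.24439/0.357403) = 1.15385 × 0.683792 ≈ 0.7890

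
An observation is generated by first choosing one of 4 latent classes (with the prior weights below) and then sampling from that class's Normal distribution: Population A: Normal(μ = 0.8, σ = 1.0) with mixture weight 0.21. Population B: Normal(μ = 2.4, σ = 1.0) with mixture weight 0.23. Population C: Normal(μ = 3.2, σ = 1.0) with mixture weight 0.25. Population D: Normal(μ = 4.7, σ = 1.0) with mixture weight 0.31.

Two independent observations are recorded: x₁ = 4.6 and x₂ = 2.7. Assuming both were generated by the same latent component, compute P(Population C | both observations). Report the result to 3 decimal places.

0.575

Posterior ∝ prior × likelihood, so P(k | x) ∝ w_k f_k(x); normalise over all components.
Since both observations come from the same component, the likelihood for component k is f_k(x₁)·f_k(x₂).
  f_A = [0.000291947] × [0.0656158] = 1.91563e-05
  f_B = [0.0354746] × [0.381388] = 0.0135296
  f_C = [0.149727] × [0.352065] = 0.0527138
  f_D = [0.396953] × [0.053991] = 0.0214319
Weight by the priors:
  w_A·f_A = 0.21 × 1.91563e-05 = 4.02283e-06
  w_B·f_B = 0.23 × 0.0135296 = 0.0031118
  w_C·f_C = 0.25 × 0.0527138 = 0.0131785
  w_D·f_D = 0.31 × 0.0214319 = 0.00664387
Evidence: 4.02283e-06 + 0.0031118 + 0.0131785 + 0.00664387 = 0.0229382
P(Population C | data) = 0.0131785 / 0.0229382 ≈ 0.575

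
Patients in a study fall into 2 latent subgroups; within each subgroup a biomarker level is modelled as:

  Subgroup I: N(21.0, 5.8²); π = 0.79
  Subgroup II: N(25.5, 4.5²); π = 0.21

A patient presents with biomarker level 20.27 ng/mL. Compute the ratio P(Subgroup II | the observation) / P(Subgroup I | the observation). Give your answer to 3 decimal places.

0.176

Since P(k|x) ∝ w_k f_k(x), the posterior odds are w_i f_i(x) / (w_j f_j(x)).
Normal densities:
  f_I = 0.0682405
  f_II = 0.0451215
Odds = (0.21/0.79) × (0.0451215/0.0682405) = 0.265823 × 0.661213 ≈ 0.176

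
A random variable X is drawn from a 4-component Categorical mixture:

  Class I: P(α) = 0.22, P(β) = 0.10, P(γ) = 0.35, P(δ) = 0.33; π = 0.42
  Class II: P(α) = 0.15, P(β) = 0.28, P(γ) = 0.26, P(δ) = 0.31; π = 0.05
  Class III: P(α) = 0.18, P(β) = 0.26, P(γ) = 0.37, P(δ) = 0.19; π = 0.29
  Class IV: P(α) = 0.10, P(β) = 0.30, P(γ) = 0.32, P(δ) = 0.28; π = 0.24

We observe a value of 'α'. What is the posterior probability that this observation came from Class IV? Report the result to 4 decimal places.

0.1363

The responsibility of component k is π_k f_k(x) divided by Σ_j π_j f_j(x).
Component likelihoods at x = 'α':
  L_I = 0.22
  L_II = 0.15
  L_III = 0.18
  L_IV = 0.1
Multiply by the mixture weights:
  π_I·L_I = 0.42 × 0.22 = 0.0924
  π_II·L_II = 0.05 × 0.15 = 0.0075
  π_III·L_III = 0.29 × 0.18 = 0.0522
  π_IV·L_IV = 0.24 × 0.1 = 0.024
Evidence: 0.0924 + 0.0075 + 0.0522 + 0.024 = 0.1761
P(Class IV | 'α') ≈ 0.1363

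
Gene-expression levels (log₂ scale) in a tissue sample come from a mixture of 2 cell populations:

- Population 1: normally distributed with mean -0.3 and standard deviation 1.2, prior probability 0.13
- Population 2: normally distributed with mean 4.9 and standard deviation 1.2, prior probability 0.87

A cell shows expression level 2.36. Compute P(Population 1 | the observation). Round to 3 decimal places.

Apply Bayes' rule: the posterior for each component is proportional to its prior times its likelihood at x.
Evaluate each component's likelihood at the observed value:
  p_1 = (1/(1.2·√(2π)))·exp(−(2.36−-0.3)²/(2·1.2²)) = 0.332452·exp(-2.45681) = 0.0284939
  p_2 = (1/(1.2·√(2π)))·exp(−(2.36−4.9)²/(2·1.2²)) = 0.332452·exp(-2.24014) = 0.0353874
Weight by the priors:
  w_1·p_1 = 0.13 × 0.0284939 = 0.00370421
  w_2·p_2 = 0.87 × 0.0353874 = 0.0307871
Denominator: 0.00370421 + 0.0307871 = 0.0344913
P(Population 1 | data) ≈ 0.107

0.107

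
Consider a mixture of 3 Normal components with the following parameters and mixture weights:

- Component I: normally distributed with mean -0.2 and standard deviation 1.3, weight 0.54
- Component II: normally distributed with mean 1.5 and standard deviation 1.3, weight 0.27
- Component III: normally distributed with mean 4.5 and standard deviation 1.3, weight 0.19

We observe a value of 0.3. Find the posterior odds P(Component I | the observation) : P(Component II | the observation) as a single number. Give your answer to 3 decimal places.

2.844

The posterior odds equal the prior odds times the likelihood ratio: (P(Z=i)/P(Z=j))·(f_i(x)/f_j(x)).
Evaluate each component's likelihood at the observed value:
  p_I = (1/(1.3·√(2π)))·exp(−(0.3−-0.2)²/(2·1.3²)) = 0.306879·exp(-0.07396) = 0.285
  p_II = (1/(1.3·√(2π)))·exp(−(0.3−1.5)²/(2·1.3²)) = 0.306879·exp(-0.42604) = 0.20042
  p_III = (1/(1.3·√(2π)))·exp(−(0.3−4.5)²/(2·1.3²)) = 0.306879·exp(-5.21893) = 0.00166116
0.1539 / 0.0541135 ≈ 2.844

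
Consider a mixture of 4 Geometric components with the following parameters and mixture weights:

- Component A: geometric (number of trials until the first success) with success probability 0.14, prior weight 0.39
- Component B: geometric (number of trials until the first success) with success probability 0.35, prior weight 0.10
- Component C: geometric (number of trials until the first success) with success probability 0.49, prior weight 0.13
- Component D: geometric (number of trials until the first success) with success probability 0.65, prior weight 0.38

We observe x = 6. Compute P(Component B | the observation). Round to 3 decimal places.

0.122

The responsibility of component k is P(Z=k) f_k(x) divided by Σ_j P(Z=j) f_j(x).
Geometric probabilities:
  p_A = 0.14·(1−0.14)^5 = 0.14·0.470427 = 0.0658598
  p_B = 0.35·(1−0.35)^5 = 0.35·0.116029 = 0.0406102
  p_C = 0.49·(1−0.49)^5 = 0.49·0.0345025 = 0.0169062
  p_D = 0.65·(1−0.65)^5 = 0.65·0.00525219 = 0.00341392
Multiply by the mixture weights:
  P(Z=A)·p_A = 0.39 × 0.0658598 = 0.0256853
  P(Z=B)·p_B = 0.10 × 0.0406102 = 0.00406102
  P(Z=C)·p_C = 0.13 × 0.0169062 = 0.00219781
  P(Z=D)·p_D = 0.38 × 0.00341392 = 0.00129729
Marginal: 0.0256853 + 0.00406102 + 0.00219781 + 0.00129729 = 0.0332414
So the posterior for Component B is 0.00406102 / 0.0332414 ≈ 0.122.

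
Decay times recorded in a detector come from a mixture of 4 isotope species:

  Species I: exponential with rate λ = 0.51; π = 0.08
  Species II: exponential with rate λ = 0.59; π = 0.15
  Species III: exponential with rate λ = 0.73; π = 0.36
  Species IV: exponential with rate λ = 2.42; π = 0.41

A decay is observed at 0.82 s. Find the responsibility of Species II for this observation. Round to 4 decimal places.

Apply Bayes' rule: the posterior for each component is proportional to its prior times its likelihood at x.
Exponential densities:
  p_I = 0.335698
  p_II = 0.363698
  p_III = 0.401194
  p_IV = 0.332661
Prior × likelihood for each component:
  w_I·p_I = 0.08 × 0.335698 = 0.0268558
  w_II·p_II = 0.15 × 0.363698 = 0.0545546
  w_III·p_III = 0.36 × 0.401194 = 0.14443
  w_IV·p_IV = 0.41 × 0.332661 = 0.136391
Evidence: 0.0268558 + 0.0545546 + 0.14443 + 0.136391 = 0.362231
So the posterior for Species II is 0.0545546 / 0.362231 ≈ 0.1506.

0.1506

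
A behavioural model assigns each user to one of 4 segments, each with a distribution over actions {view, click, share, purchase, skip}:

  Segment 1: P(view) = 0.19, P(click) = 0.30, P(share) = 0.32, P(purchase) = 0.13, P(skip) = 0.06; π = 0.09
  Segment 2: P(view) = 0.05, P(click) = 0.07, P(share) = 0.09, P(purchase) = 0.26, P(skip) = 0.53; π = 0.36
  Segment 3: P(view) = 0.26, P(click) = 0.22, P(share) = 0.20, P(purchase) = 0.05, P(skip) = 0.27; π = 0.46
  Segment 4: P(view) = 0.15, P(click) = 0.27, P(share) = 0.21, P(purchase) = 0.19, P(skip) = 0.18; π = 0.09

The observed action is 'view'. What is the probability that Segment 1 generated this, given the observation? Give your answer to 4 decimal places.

0.1017

Apply Bayes' rule: the posterior for each component is proportional to its prior times its likelihood at x.
Categorical probabilities:
  p_1 = P(view | comp) = 0.19
  p_2 = P(view | comp) = 0.05
  p_3 = P(view | comp) = 0.26
  p_4 = P(view | comp) = 0.15
Weight by the priors:
  π_1·p_1 = 0.09 × 0.19 = 0.0171
  π_2·p_2 = 0.36 × 0.05 = 0.018
  π_3·p_3 = 0.46 × 0.26 = 0.1196
  π_4·p_4 = 0.09 × 0.15 = 0.0135
Evidence: 0.0171 + 0.018 + 0.1196 + 0.0135 = 0.1682
P(Segment 1 | 'view') = 0.0171 / 0.1682 ≈ 0.1017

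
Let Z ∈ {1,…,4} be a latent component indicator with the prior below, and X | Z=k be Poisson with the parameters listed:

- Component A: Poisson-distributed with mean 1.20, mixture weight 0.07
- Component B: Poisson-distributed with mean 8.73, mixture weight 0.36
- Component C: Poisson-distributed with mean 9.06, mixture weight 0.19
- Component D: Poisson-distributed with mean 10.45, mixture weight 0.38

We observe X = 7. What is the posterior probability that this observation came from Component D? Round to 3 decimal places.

0.308

The responsibility of component k is w_k f_k(x) divided by Σ_j w_j f_j(x).
Component likelihoods at x = 7:
  p_A = 0.000214134
  p_B = 0.123959
  p_C = 0.115547
  p_D = 0.0781639
Unnormalised posteriors:
  w_A·p_A = 0.07 × 0.000214134 = 1.49894e-05
  w_B·p_B = 0.36 × 0.123959 = 0.0446253
  w_C·p_C = 0.19 × 0.115547 = 0.0219539
  w_D·p_D = 0.38 × 0.0781639 = 0.0297023
Marginal: 1.49894e-05 + 0.0446253 + 0.0219539 + 0.0297023 = 0.0962965
P(Component D | 7) ≈ 0.308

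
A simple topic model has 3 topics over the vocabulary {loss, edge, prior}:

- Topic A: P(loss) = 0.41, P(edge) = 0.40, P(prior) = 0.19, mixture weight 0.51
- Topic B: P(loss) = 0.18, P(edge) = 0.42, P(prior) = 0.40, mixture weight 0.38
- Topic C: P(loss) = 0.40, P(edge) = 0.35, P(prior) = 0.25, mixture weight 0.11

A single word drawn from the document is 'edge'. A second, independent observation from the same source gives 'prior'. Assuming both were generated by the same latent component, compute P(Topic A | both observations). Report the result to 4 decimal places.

0.3454

Apply Bayes' rule: the posterior for each component is proportional to its prior times its likelihood at x.
Since both observations come from the same component, the likelihood for component k is f_k(x₁)·f_k(x₂).
  f_A = [0.4] × [0.19] = 0.076
  f_B = [0.42] × [0.4] = 0.168
  f_C = [0.35] × [0.25] = 0.0875
Weight by the priors:
  w_A·f_A = 0.51 × 0.076 = 0.03876
  w_B·f_B = 0.38 × 0.168 = 0.06384
  w_C·f_C = 0.11 × 0.0875 = 0.009625
Denominator: 0.03876 + 0.06384 + 0.009625 = 0.112225
P(Topic A | data) ≈ 0.3454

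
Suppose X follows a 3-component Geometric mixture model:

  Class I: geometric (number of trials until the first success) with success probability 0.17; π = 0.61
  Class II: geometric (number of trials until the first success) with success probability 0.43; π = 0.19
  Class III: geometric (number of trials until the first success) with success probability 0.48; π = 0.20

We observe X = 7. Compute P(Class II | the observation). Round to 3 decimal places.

P(component k | x) = w_k·f_k(x) / marginal(x), where marginal(x) = Σ_j w_j·f_j(x).
Evaluate each component's likelihood at the observed value:
  L_I = 0.17·(1−0.17)^6 = 0.17·0.32694 = 0.0555799
  L_II = 0.43·(1−0.43)^6 = 0.43·0.0342964 = 0.0147475
  L_III = 0.48·(1−0.48)^6 = 0.48·0.0197706 = 0.00948989
Multiply by the mixture weights:
  w_I·L_I = 0.61 × 0.0555799 = 0.0339037
  w_II·L_II = 0.19 × 0.0147475 = 0.00280202
  w_III·L_III = 0.20 × 0.00948989 = 0.00189798
Sum: 0.0339037 + 0.00280202 + 0.00189798 = 0.0386037
P(Class II | x) = 0.00280202 / 0.0386037 ≈ 0.073

0.073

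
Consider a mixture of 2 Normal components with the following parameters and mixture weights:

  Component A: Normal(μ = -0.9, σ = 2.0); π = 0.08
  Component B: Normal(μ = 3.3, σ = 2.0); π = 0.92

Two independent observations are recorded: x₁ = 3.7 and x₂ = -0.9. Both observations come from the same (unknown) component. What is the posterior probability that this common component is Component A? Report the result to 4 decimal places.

Posterior ∝ prior × likelihood, so P(k | x) ∝ π_k f_k(x); normalise over all components.
Since both observations come from the same component, the likelihood for component k is f_k(x₁)·f_k(x₂).
  f_A = [(1/(2.0·√(2π)))·exp(−(3.7−-0.9)²/(2·2.0²)) = 0.199471·exp(-2.64500) = 0.0141635] × [0.199471] = 0.00282521
  f_B = [(1/(2.0·√(2π)))·exp(−(3.7−3.3)²/(2·2.0²)) = 0.199471·exp(-0.02000) = 0.195521] × [0.0219918] = 0.00429987
Prior × likelihood for each component:
  π_A·f_A = 0.08 × 0.00282521 = 0.000226017
  π_B·f_B = 0.92 × 0.00429987 = 0.00395588
Normaliser: 0.000226017 + 0.00395588 = 0.00418189
P(Component A | x₁, x₂) ≈ 0.0540

0.0540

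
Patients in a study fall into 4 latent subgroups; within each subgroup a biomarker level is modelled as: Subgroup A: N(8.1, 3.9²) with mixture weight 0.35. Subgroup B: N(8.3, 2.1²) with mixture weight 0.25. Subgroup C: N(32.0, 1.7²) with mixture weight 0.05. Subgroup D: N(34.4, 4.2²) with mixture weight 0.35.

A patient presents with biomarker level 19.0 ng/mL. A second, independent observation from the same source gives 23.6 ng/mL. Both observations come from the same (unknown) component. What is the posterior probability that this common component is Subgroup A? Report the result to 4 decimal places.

0.1643

Apply Bayes' rule: the posterior for each component is proportional to its prior times its likelihood at x.
Since both observations come from the same component, the likelihood for component k is f_k(x₁)·f_k(x₂).
  f_A = [0.00205893] × [3.80093e-05] = 7.82585e-08
  f_B = [4.37757e-07] × [5.65146e-13] = 2.47397e-19
  f_C = [4.70145e-14] × [1.17155e-06] = 5.508e-20
  f_D = [0.00011435] × [0.00348201] = 3.98168e-07
Prior × likelihood for each component:
  P(Z=A)·f_A = 0.35 × 7.82585e-08 = 2.73905e-08
  P(Z=B)·f_B = 0.25 × 2.47397e-19 = 6.18492e-20
  P(Z=C)·f_C = 0.05 × 5.508e-20 = 2.754e-21
  P(Z=D)·f_D = 0.35 × 3.98168e-07 = 1.39359e-07
Evidence: 2.73905e-08 + 6.18492e-20 + 2.754e-21 + 1.39359e-07 = 1.66749e-07
So the posterior for Subgroup A is 2.73905e-08 / 1.66749e-07 ≈ 0.1643.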